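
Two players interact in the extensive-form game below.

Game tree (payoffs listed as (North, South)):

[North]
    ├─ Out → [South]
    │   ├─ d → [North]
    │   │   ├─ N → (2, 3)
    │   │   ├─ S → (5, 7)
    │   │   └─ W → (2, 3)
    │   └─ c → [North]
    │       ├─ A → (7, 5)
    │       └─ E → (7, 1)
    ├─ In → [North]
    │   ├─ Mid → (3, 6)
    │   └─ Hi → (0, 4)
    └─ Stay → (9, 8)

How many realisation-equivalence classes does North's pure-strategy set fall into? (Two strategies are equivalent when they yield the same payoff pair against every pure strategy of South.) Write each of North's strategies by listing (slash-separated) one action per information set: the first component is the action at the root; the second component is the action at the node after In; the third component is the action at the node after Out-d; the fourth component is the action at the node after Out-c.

North has 36 pure strategies: Out/Mid/N/A, Out/Mid/N/E, Out/Mid/S/A, Out/Mid/S/E, Out/Mid/W/A, Out/Mid/W/E, Out/Hi/N/A, Out/Hi/N/E, Out/Hi/S/A, Out/Hi/S/E, Out/Hi/W/A, Out/Hi/W/E, In/Mid/N/A, In/Mid/N/E, In/Mid/S/A, In/Mid/S/E, In/Mid/W/A, In/Mid/W/E, In/Hi/N/A, In/Hi/N/E, In/Hi/S/A, In/Hi/S/E, In/Hi/W/A, In/Hi/W/E, Stay/Mid/N/A, Stay/Mid/N/E, Stay/Mid/S/A, Stay/Mid/S/E, Stay/Mid/W/A, Stay/Mid/W/E, Stay/Hi/N/A, Stay/Hi/N/E, Stay/Hi/S/A, Stay/Hi/S/E, Stay/Hi/W/A, Stay/Hi/W/E. Columns: d, c.
{Out/Mid/N/A, Out/Mid/W/A, Out/Hi/N/A, Out/Hi/W/A} → row (2,3) (7,5)
{Out/Mid/N/E, Out/Mid/W/E, Out/Hi/N/E, Out/Hi/W/E} → row (2,3) (7,1)
{Out/Mid/S/A, Out/Hi/S/A} → row (5,7) (7,5)
{Out/Mid/S/E, Out/Hi/S/E} → row (5,7) (7,1)
{In/Mid/N/A, In/Mid/N/E, In/Mid/S/A, In/Mid/S/E, In/Mid/W/A, In/Mid/W/E} → row (3,6) (3,6)
{In/Hi/N/A, In/Hi/N/E, In/Hi/S/A, In/Hi/S/E, In/Hi/W/A, In/Hi/W/E} → row (0,4) (0,4)
{Stay/Mid/N/A, Stay/Mid/N/E, Stay/Mid/S/A, Stay/Mid/S/E, Stay/Mid/W/A, Stay/Mid/W/E, Stay/Hi/N/A, Stay/Hi/N/E, Stay/Hi/S/A, Stay/Hi/S/E, Stay/Hi/W/A, Stay/Hi/W/E} → row (9,8) (9,8)
That's 7 distinct rows out of 36 strategies.

7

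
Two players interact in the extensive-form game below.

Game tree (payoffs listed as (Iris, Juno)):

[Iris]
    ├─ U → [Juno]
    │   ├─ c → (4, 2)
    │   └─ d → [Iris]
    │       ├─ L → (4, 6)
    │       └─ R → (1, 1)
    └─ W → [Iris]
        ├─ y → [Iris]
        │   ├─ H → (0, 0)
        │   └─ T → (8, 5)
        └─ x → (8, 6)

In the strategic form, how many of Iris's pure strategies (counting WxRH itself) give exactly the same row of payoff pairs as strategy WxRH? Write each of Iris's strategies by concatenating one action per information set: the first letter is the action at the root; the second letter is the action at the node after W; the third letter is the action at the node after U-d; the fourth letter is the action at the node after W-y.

4

Row for WxRH (columns c, d): (8,6) (8,6).
Under WxRH, Iris's choice at the node after U-d and at the node after W-y can never be reached regardless of what Juno does, so varying those choices leaves every outcome unchanged.
Holding the reachable choices fixed and varying the unreachable ones freely already gives 2 × 2 = 4 equivalent strategies.
No other strategy reproduces this row, so those 4 are the full class: WxLH, WxLT, WxRH, WxRT.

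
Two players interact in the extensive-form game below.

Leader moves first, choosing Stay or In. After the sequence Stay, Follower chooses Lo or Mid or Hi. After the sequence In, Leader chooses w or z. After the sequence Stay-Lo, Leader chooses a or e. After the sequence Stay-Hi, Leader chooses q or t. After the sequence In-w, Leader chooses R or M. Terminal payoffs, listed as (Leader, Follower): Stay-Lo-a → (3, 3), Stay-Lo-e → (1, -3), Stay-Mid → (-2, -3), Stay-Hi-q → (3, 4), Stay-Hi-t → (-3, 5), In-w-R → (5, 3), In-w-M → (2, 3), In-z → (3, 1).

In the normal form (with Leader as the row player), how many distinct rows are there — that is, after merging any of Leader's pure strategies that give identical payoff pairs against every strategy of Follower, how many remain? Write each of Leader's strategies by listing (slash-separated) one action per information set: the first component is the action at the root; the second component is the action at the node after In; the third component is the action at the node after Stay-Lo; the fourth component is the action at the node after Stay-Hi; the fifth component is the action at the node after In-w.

Leader has 32 pure strategies: Stay/w/a/q/R, Stay/w/a/q/M, Stay/w/a/t/R, Stay/w/a/t/M, Stay/w/e/q/R, Stay/w/e/q/M, Stay/w/e/t/R, Stay/w/e/t/M, Stay/z/a/q/R, Stay/z/a/q/M, Stay/z/a/t/R, Stay/z/a/t/M, Stay/z/e/q/R, Stay/z/e/q/M, Stay/z/e/t/R, Stay/z/e/t/M, In/w/a/q/R, In/w/a/q/M, In/w/a/t/R, In/w/a/t/M, In/w/e/q/R, In/w/e/q/M, In/w/e/t/R, In/w/e/t/M, In/z/a/q/R, In/z/a/q/M, In/z/a/t/R, In/z/a/t/M, In/z/e/q/R, In/z/e/q/M, In/z/e/t/R, In/z/e/t/M. Columns: Lo, Mid, Hi.
{Stay/w/a/q/R, Stay/w/a/q/M, Stay/z/a/q/R, Stay/z/a/q/M} → row (3,3) (-2,-3) (3,4)
{Stay/w/a/t/R, Stay/w/a/t/M, Stay/z/a/t/R, Stay/z/a/t/M} → row (3,3) (-2,-3) (-3,5)
{Stay/w/e/q/R, Stay/w/e/q/M, Stay/z/e/q/R, Stay/z/e/q/M} → row (1,-3) (-2,-3) (3,4)
{Stay/w/e/t/R, Stay/w/e/t/M, Stay/z/e/t/R, Stay/z/e/t/M} → row (1,-3) (-2,-3) (-3,5)
{In/w/a/q/R, In/w/a/t/R, In/w/e/q/R, In/w/e/t/R} → row (5,3) (5,3) (5,3)
{In/w/a/q/M, In/w/a/t/M, In/w/e/q/M, In/w/e/t/M} → row (2,3) (2,3) (2,3)
{In/z/a/q/R, In/z/a/q/M, In/z/a/t/R, In/z/a/t/M, In/z/e/q/R, In/z/e/q/M, In/z/e/t/R, In/z/e/t/M} → row (3,1) (3,1) (3,1)
That's 7 distinct rows out of 32 strategies.

7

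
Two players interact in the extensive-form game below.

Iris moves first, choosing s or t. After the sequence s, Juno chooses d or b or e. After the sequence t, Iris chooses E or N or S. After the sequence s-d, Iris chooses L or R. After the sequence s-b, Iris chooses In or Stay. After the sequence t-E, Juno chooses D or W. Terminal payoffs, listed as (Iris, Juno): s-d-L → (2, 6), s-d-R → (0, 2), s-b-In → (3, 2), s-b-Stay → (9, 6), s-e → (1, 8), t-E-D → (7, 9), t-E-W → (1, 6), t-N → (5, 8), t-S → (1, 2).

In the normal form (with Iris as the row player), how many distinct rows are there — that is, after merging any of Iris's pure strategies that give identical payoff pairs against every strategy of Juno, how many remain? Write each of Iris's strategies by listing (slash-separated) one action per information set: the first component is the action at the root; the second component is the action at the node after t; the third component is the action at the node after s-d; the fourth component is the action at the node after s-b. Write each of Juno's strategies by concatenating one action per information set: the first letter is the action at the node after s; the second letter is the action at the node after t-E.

Iris has 24 pure strategies: s/E/L/In, s/E/L/Stay, s/E/R/In, s/E/R/Stay, s/N/L/In, s/N/L/Stay, s/N/R/In, s/N/R/Stay, s/S/L/In, s/S/L/Stay, s/S/R/In, s/S/R/Stay, t/E/L/In, t/E/L/Stay, t/E/R/In, t/E/R/Stay, t/N/L/In, t/N/L/Stay, t/N/R/In, t/N/R/Stay, t/S/L/In, t/S/L/Stay, t/S/R/In, t/S/R/Stay. Columns: dD, dW, bD, bW, eD, eW.
{s/E/L/In, s/N/L/In, s/S/L/In} → row (2,6) (2,6) (3,2) (3,2) (1,8) (1,8)
{s/E/L/Stay, s/N/L/Stay, s/S/L/Stay} → row (2,6) (2,6) (9,6) (9,6) (1,8) (1,8)
{s/E/R/In, s/N/R/In, s/S/R/In} → row (0,2) (0,2) (3,2) (3,2) (1,8) (1,8)
{s/E/R/Stay, s/N/R/Stay, s/S/R/Stay} → row (0,2) (0,2) (9,6) (9,6) (1,8) (1,8)
{t/E/L/In, t/E/L/Stay, t/E/R/In, t/E/R/Stay} → row (7,9) (1,6) (7,9) (1,6) (7,9) (1,6)
{t/N/L/In, t/N/L/Stay, t/N/R/In, t/N/R/Stay} → row (5,8) (5,8) (5,8) (5,8) (5,8) (5,8)
{t/S/L/In, t/S/L/Stay, t/S/R/In, t/S/R/Stay} → row (1,2) (1,2) (1,2) (1,2) (1,2) (1,2)
That's 7 distinct rows out of 24 strategies.

7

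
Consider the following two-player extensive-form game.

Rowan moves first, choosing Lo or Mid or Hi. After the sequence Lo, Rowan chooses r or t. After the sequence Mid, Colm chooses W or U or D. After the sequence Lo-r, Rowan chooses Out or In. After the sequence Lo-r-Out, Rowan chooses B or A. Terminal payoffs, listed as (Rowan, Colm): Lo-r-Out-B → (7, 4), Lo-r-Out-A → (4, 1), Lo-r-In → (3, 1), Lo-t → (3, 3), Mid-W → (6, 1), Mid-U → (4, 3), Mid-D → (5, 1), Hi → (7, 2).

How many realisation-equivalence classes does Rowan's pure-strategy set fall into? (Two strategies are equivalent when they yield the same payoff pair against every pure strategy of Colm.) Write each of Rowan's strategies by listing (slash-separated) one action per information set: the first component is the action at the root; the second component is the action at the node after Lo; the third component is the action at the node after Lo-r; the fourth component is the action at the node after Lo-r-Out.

6

Rowan has 24 pure strategies: Lo/r/Out/B, Lo/r/Out/A, Lo/r/In/B, Lo/r/In/A, Lo/t/Out/B, Lo/t/Out/A, Lo/t/In/B, Lo/t/In/A, Mid/r/Out/B, Mid/r/Out/A, Mid/r/In/B, Mid/r/In/A, Mid/t/Out/B, Mid/t/Out/A, Mid/t/In/B, Mid/t/In/A, Hi/r/Out/B, Hi/r/Out/A, Hi/r/In/B, Hi/r/In/A, Hi/t/Out/B, Hi/t/Out/A, Hi/t/In/B, Hi/t/In/A. Columns: W, U, D.
{Lo/r/Out/B} → row (7,4) (7,4) (7,4)
{Lo/r/Out/A} → row (4,1) (4,1) (4,1)
{Lo/r/In/B, Lo/r/In/A} → row (3,1) (3,1) (3,1)
{Lo/t/Out/B, Lo/t/Out/A, Lo/t/In/B, Lo/t/In/A} → row (3,3) (3,3) (3,3)
{Mid/r/Out/B, Mid/r/Out/A, Mid/r/In/B, Mid/r/In/A, Mid/t/Out/B, Mid/t/Out/A, Mid/t/In/B, Mid/t/In/A} → row (6,1) (4,3) (5,1)
{Hi/r/Out/B, Hi/r/Out/A, Hi/r/In/B, Hi/r/In/A, Hi/t/Out/B, Hi/t/Out/A, Hi/t/In/B, Hi/t/In/A} → row (7,2) (7,2) (7,2)
That's 6 distinct rows out of 24 strategies.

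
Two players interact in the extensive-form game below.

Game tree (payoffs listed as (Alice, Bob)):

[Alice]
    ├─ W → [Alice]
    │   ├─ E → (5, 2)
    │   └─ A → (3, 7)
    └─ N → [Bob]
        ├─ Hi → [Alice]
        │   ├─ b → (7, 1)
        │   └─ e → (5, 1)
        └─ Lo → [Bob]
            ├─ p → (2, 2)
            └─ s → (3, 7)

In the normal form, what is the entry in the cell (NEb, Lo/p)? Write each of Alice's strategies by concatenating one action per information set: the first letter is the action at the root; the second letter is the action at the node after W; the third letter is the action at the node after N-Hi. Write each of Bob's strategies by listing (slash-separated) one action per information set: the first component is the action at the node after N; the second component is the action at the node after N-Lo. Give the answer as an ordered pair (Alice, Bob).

Trace the play path from the root:
  Alice plays N
  Bob plays Lo at [N]
  Bob plays p at [N-Lo]
→ terminal payoff (2, 2).
(Alice's choice at the node after W is never reached on this path, so it doesn't affect the outcome.)

(2, 2)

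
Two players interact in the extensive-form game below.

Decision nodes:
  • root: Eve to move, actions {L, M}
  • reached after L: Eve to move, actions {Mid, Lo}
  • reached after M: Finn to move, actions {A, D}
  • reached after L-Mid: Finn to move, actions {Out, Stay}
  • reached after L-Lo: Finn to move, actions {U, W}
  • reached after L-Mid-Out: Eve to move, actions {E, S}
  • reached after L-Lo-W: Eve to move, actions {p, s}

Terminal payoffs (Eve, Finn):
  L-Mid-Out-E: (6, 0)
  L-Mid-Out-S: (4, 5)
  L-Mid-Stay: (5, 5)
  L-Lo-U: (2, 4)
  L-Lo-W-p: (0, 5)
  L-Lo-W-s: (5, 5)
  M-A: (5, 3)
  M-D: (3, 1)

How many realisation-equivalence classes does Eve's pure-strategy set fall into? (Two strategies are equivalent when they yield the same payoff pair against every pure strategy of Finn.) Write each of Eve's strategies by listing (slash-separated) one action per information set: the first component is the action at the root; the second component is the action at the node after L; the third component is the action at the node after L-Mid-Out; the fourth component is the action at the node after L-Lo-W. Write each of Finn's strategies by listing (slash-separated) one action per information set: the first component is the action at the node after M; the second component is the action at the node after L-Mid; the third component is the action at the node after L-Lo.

5

Eve has 16 pure strategies: L/Mid/E/p, L/Mid/E/s, L/Mid/S/p, L/Mid/S/s, L/Lo/E/p, L/Lo/E/s, L/Lo/S/p, L/Lo/S/s, M/Mid/E/p, M/Mid/E/s, M/Mid/S/p, M/Mid/S/s, M/Lo/E/p, M/Lo/E/s, M/Lo/S/p, M/Lo/S/s. Columns: A/Out/U, A/Out/W, A/Stay/U, A/Stay/W, D/Out/U, D/Out/W, D/Stay/U, D/Stay/W.
{L/Mid/E/p, L/Mid/E/s} → row (6,0) (6,0) (5,5) (5,5) (6,0) (6,0) (5,5) (5,5)
{L/Mid/S/p, L/Mid/S/s} → row (4,5) (4,5) (5,5) (5,5) (4,5) (4,5) (5,5) (5,5)
{L/Lo/E/p, L/Lo/S/p} → row (2,4) (0,5) (2,4) (0,5) (2,4) (0,5) (2,4) (0,5)
{L/Lo/E/s, L/Lo/S/s} → row (2,4) (5,5) (2,4) (5,5) (2,4) (5,5) (2,4) (5,5)
{M/Mid/E/p, M/Mid/E/s, M/Mid/S/p, M/Mid/S/s, M/Lo/E/p, M/Lo/E/s, M/Lo/S/p, M/Lo/S/s} → row (5,3) (5,3) (5,3) (5,3) (3,1) (3,1) (3,1) (3,1)
That's 5 distinct rows out of 16 strategies.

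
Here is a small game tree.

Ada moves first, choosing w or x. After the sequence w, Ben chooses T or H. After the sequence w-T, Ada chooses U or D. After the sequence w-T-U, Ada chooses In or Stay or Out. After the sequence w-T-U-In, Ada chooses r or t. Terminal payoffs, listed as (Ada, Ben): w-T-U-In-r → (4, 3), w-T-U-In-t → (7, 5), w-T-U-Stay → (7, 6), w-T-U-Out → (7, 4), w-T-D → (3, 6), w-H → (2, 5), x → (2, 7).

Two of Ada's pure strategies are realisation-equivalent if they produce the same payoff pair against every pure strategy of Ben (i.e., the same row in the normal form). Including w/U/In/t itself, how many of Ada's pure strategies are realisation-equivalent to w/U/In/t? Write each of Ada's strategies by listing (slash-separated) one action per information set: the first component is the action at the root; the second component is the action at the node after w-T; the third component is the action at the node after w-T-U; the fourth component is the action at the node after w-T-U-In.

Row for w/U/In/t (columns T, H): (7,5) (2,5).
Every one of Ada's information sets is on the play path for some reply by Ben when Ada follows w/U/In/t.
Changing the action at any of them therefore changes at least one column, so only w/U/In/t itself gives this row.

1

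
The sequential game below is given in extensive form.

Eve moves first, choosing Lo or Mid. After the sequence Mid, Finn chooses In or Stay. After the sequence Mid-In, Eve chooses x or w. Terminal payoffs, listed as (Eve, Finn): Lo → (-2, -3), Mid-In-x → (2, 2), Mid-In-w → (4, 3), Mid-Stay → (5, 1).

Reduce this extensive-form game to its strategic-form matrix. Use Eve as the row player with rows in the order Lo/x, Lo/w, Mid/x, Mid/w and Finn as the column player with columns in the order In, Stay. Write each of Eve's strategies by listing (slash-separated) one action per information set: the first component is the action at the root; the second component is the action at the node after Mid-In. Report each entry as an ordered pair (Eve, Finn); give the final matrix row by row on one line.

            In     Stay
 Lo/x  (-2,-3)  (-2,-3)
 Lo/w  (-2,-3)  (-2,-3)
Mid/x    (2,2)    (5,1)
Mid/w    (4,3)    (5,1)

Lo/x: (-2,-3) (-2,-3) | Lo/w: (-2,-3) (-2,-3) | Mid/x: (2,2) (5,1) | Mid/w: (4,3) (5,1)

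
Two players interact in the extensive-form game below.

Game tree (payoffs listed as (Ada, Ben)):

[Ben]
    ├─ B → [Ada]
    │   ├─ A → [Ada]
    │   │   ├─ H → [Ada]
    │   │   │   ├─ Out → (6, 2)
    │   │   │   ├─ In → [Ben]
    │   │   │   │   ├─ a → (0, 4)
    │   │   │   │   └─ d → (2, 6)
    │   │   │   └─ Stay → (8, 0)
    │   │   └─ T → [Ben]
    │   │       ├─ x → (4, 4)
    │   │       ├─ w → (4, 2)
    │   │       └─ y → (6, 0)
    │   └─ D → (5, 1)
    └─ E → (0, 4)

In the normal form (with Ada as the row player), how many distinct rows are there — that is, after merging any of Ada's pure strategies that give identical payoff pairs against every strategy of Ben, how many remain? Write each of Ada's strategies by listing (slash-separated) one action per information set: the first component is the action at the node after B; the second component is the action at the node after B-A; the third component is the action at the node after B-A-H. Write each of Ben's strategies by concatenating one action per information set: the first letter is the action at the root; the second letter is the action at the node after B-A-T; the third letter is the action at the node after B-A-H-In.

5

Ada has 12 pure strategies: A/H/Out, A/H/In, A/H/Stay, A/T/Out, A/T/In, A/T/Stay, D/H/Out, D/H/In, D/H/Stay, D/T/Out, D/T/In, D/T/Stay. Columns: Bxa, Bxd, Bwa, Bwd, Bya, Byd, Exa, Exd, Ewa, Ewd, Eya, Eyd.
{A/H/Out} → row (6,2) (6,2) (6,2) (6,2) (6,2) (6,2) (0,4) (0,4) (0,4) (0,4) (0,4) (0,4)
{A/H/In} → row (0,4) (2,6) (0,4) (2,6) (0,4) (2,6) (0,4) (0,4) (0,4) (0,4) (0,4) (0,4)
{A/H/Stay} → row (8,0) (8,0) (8,0) (8,0) (8,0) (8,0) (0,4) (0,4) (0,4) (0,4) (0,4) (0,4)
{A/T/Out, A/T/In, A/T/Stay} → row (4,4) (4,4) (4,2) (4,2) (6,0) (6,0) (0,4) (0,4) (0,4) (0,4) (0,4) (0,4)
{D/H/Out, D/H/In, D/H/Stay, D/T/Out, D/T/In, D/T/Stay} → row (5,1) (5,1) (5,1) (5,1) (5,1) (5,1) (0,4) (0,4) (0,4) (0,4) (0,4) (0,4)
That's 5 distinct rows out of 12 strategies.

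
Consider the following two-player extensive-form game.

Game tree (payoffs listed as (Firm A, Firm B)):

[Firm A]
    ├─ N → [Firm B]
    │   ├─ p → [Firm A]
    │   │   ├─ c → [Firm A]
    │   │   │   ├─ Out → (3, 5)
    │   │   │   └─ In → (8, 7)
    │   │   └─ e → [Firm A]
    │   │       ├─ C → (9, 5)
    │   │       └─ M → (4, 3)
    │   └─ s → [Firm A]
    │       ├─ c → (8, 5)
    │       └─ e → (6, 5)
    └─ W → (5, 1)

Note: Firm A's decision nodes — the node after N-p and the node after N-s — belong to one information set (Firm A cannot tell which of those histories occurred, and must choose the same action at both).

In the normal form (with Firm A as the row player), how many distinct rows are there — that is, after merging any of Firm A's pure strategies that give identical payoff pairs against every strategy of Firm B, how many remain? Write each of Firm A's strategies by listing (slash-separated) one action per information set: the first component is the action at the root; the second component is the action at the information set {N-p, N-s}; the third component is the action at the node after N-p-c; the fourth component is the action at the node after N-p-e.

Firm A has 16 pure strategies: N/c/Out/C, N/c/Out/M, N/c/In/C, N/c/In/M, N/e/Out/C, N/e/Out/M, N/e/In/C, N/e/In/M, W/c/Out/C, W/c/Out/M, W/c/In/C, W/c/In/M, W/e/Out/C, W/e/Out/M, W/e/In/C, W/e/In/M. Columns: p, s.
{N/c/Out/C, N/c/Out/M} → row (3,5) (8,5)
{N/c/In/C, N/c/In/M} → row (8,7) (8,5)
{N/e/Out/C, N/e/In/C} → row (9,5) (6,5)
{N/e/Out/M, N/e/In/M} → row (4,3) (6,5)
{W/c/Out/C, W/c/Out/M, W/c/In/C, W/c/In/M, W/e/Out/C, W/e/Out/M, W/e/In/C, W/e/In/M} → row (5,1) (5,1)
That's 5 distinct rows out of 16 strategies.

5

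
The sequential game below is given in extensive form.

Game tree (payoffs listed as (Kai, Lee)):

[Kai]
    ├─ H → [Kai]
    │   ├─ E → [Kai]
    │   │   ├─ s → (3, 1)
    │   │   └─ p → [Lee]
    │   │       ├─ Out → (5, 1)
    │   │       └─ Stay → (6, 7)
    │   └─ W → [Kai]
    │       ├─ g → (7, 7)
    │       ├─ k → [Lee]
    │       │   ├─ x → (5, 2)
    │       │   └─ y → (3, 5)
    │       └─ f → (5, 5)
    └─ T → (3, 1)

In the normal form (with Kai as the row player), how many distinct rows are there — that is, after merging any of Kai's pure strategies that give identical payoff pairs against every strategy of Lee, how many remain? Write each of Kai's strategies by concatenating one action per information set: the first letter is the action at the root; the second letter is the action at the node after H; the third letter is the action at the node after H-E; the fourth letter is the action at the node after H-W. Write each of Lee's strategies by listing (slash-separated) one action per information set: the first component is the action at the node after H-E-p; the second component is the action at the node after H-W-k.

5

Kai has 24 pure strategies: HEsg, HEsk, HEsf, HEpg, HEpk, HEpf, HWsg, HWsk, HWsf, HWpg, HWpk, HWpf, TEsg, TEsk, TEsf, TEpg, TEpk, TEpf, TWsg, TWsk, TWsf, TWpg, TWpk, TWpf. Columns: Out/x, Out/y, Stay/x, Stay/y.
{HEsg, HEsk, HEsf, TEsg, TEsk, TEsf, TEpg, TEpk, TEpf, TWsg, TWsk, TWsf, TWpg, TWpk, TWpf} → row (3,1) (3,1) (3,1) (3,1)
{HEpg, HEpk, HEpf} → row (5,1) (5,1) (6,7) (6,7)
{HWsg, HWpg} → row (7,7) (7,7) (7,7) (7,7)
{HWsk, HWpk} → row (5,2) (3,5) (5,2) (3,5)
{HWsf, HWpf} → row (5,5) (5,5) (5,5) (5,5)
That's 5 distinct rows out of 24 strategies.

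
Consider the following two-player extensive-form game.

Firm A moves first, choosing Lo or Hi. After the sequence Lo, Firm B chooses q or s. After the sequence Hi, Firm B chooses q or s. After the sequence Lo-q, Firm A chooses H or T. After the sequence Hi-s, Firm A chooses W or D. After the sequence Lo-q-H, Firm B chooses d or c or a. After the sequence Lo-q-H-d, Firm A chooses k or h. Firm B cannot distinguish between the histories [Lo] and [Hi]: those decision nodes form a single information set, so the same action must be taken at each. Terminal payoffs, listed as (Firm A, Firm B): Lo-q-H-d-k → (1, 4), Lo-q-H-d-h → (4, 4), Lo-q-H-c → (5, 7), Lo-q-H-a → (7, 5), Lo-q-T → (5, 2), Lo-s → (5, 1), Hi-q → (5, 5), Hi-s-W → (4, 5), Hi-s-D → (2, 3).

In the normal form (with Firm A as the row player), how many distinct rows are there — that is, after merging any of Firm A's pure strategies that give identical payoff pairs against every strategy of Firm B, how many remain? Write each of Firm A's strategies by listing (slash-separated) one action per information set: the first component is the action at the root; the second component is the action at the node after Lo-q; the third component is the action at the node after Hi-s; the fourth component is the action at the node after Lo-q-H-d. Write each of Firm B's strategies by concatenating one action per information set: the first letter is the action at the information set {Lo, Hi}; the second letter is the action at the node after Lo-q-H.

Firm A has 16 pure strategies: Lo/H/W/k, Lo/H/W/h, Lo/H/D/k, Lo/H/D/h, Lo/T/W/k, Lo/T/W/h, Lo/T/D/k, Lo/T/D/h, Hi/H/W/k, Hi/H/W/h, Hi/H/D/k, Hi/H/D/h, Hi/T/W/k, Hi/T/W/h, Hi/T/D/k, Hi/T/D/h. Columns: qd, qc, qa, sd, sc, sa.
{Lo/H/W/k, Lo/H/D/k} → row (1,4) (5,7) (7,5) (5,1) (5,1) (5,1)
{Lo/H/W/h, Lo/H/D/h} → row (4,4) (5,7) (7,5) (5,1) (5,1) (5,1)
{Lo/T/W/k, Lo/T/W/h, Lo/T/D/k, Lo/T/D/h} → row (5,2) (5,2) (5,2) (5,1) (5,1) (5,1)
{Hi/H/W/k, Hi/H/W/h, Hi/T/W/k, Hi/T/W/h} → row (5,5) (5,5) (5,5) (4,5) (4,5) (4,5)
{Hi/H/D/k, Hi/H/D/h, Hi/T/D/k, Hi/T/D/h} → row (5,5) (5,5) (5,5) (2,3) (2,3) (2,3)
That's 5 distinct rows out of 16 strategies.

5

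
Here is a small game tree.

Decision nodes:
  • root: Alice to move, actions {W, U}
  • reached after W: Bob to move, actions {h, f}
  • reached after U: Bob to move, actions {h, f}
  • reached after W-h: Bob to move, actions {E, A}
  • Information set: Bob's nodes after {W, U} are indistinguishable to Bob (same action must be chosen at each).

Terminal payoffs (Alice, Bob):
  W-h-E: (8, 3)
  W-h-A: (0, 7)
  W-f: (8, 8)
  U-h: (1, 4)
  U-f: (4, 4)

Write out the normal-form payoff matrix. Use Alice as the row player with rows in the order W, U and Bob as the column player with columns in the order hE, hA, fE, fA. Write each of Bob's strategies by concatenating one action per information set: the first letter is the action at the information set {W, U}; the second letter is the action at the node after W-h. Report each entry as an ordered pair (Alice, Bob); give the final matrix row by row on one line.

Row W: hE→(8,3), hA→(0,7), fE→(8,8), fA→(8,8)
Row U: hE→(1,4), hA→(1,4), fE→(4,4), fA→(4,4)

W: (8,3) (0,7) (8,8) (8,8) | U: (1,4) (1,4) (4,4) (4,4)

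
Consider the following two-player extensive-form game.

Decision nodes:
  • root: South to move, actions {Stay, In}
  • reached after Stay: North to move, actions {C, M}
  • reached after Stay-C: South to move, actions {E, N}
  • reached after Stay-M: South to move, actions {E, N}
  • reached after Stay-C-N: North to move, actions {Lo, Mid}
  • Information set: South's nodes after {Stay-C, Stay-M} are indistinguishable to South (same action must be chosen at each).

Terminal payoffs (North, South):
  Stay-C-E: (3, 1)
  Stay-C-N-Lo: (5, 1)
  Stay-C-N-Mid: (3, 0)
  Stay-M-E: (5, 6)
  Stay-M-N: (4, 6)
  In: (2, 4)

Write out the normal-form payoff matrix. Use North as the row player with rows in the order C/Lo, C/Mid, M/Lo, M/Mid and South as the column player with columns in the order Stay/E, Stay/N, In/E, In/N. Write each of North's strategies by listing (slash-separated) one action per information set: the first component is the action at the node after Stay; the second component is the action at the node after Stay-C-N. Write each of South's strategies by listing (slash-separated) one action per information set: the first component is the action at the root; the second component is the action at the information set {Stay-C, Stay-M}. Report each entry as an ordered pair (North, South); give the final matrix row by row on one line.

C/Lo: (3,1) (5,1) (2,4) (2,4) | C/Mid: (3,1) (3,0) (2,4) (2,4) | M/Lo: (5,6) (4,6) (2,4) (2,4) | M/Mid: (5,6) (4,6) (2,4) (2,4)

        Stay/E   Stay/N     In/E     In/N
 C/Lo    (3,1)    (5,1)    (2,4)    (2,4)
C/Mid    (3,1)    (3,0)    (2,4)    (2,4)
 M/Lo    (5,6)    (4,6)    (2,4)    (2,4)
M/Mid    (5,6)    (4,6)    (2,4)    (2,4)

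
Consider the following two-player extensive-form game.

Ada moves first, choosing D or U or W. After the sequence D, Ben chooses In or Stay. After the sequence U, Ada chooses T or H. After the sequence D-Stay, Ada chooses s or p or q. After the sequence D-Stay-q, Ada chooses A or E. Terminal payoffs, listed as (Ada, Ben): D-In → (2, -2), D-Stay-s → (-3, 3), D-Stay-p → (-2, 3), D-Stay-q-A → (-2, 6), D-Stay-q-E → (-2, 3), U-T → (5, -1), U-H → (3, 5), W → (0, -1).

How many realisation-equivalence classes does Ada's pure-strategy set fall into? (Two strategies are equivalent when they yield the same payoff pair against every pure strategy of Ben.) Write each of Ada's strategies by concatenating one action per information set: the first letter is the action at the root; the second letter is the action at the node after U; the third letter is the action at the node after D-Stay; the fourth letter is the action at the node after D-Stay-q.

Ada has 36 pure strategies: DTsA, DTsE, DTpA, DTpE, DTqA, DTqE, DHsA, DHsE, DHpA, DHpE, DHqA, DHqE, UTsA, UTsE, UTpA, UTpE, UTqA, UTqE, UHsA, UHsE, UHpA, UHpE, UHqA, UHqE, WTsA, WTsE, WTpA, WTpE, WTqA, WTqE, WHsA, WHsE, WHpA, WHpE, WHqA, WHqE. Columns: In, Stay.
{DTsA, DTsE, DHsA, DHsE} → row (2,-2) (-3,3)
{DTpA, DTpE, DTqE, DHpA, DHpE, DHqE} → row (2,-2) (-2,3)
{DTqA, DHqA} → row (2,-2) (-2,6)
{UTsA, UTsE, UTpA, UTpE, UTqA, UTqE} → row (5,-1) (5,-1)
{UHsA, UHsE, UHpA, UHpE, UHqA, UHqE} → row (3,5) (3,5)
{WTsA, WTsE, WTpA, WTpE, WTqA, WTqE, WHsA, WHsE, WHpA, WHpE, WHqA, WHqE} → row (0,-1) (0,-1)
That's 6 distinct rows out of 36 strategies.

6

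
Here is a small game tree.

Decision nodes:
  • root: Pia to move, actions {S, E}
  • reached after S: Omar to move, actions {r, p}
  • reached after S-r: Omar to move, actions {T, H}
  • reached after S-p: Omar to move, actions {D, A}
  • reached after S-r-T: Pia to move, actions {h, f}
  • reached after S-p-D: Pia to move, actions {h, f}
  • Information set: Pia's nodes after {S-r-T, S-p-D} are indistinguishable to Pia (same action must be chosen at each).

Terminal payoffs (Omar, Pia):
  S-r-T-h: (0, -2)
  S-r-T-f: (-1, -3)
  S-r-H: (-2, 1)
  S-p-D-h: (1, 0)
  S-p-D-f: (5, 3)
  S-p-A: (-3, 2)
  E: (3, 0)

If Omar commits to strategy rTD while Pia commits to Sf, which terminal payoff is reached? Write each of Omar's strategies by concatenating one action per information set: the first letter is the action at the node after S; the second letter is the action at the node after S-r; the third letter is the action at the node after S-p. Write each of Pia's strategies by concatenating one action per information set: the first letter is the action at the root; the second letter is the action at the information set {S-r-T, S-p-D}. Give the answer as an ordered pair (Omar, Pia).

Trace the play path from the root:
  Pia plays S
  Omar plays r at [S]
  Omar plays T at [S-r]
  Pia plays f at [S-r-T]
→ terminal payoff (-1, -3).
(Omar's choice at the node after S-p is never reached on this path, so it doesn't affect the outcome.)

(-1, -3)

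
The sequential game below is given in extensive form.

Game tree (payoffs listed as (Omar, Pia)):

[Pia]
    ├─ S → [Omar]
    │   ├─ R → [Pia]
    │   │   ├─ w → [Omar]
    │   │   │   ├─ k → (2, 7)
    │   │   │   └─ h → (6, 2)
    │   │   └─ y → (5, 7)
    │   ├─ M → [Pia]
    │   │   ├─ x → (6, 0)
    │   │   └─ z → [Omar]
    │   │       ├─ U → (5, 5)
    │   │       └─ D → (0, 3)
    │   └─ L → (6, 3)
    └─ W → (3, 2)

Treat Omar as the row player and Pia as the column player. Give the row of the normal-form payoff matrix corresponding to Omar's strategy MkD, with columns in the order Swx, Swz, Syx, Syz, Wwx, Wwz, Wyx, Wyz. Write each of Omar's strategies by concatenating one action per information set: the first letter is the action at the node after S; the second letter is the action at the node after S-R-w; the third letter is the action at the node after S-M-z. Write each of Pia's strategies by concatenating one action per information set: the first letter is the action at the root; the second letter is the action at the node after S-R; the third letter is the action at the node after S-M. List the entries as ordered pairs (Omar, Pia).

vs Swx: Pia plays S → Omar plays M at [S] → Pia plays x at [S-M] → (6, 0)
vs Swz: Pia plays S → Omar plays M at [S] → Pia plays z at [S-M] → Omar plays D at [S-M-z] → (0, 3)
vs Syx: Pia plays S → Omar plays M at [S] → Pia plays x at [S-M] → (6, 0)
vs Syz: Pia plays S → Omar plays M at [S] → Pia plays z at [S-M] → Omar plays D at [S-M-z] → (0, 3)
vs Wwx: Pia plays W → (3, 2)
vs Wwz: Pia plays W → (3, 2)
vs Wyx: Pia plays W → (3, 2)
vs Wyz: Pia plays W → (3, 2)

(6,0) (0,3) (6,0) (0,3) (3,2) (3,2) (3,2) (3,2)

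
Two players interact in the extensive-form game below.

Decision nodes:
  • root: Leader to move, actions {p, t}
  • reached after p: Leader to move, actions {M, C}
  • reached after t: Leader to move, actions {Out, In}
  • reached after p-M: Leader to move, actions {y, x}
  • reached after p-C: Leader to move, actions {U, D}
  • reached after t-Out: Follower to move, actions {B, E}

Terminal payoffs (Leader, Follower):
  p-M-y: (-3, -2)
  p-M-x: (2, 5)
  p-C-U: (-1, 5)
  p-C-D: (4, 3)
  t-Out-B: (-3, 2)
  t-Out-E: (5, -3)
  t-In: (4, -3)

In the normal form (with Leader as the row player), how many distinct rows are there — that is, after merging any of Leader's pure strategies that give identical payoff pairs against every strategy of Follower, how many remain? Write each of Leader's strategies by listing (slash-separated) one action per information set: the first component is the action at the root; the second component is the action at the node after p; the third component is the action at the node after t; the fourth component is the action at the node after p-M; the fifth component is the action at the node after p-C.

Leader has 32 pure strategies: p/M/Out/y/U, p/M/Out/y/D, p/M/Out/x/U, p/M/Out/x/D, p/M/In/y/U, p/M/In/y/D, p/M/In/x/U, p/M/In/x/D, p/C/Out/y/U, p/C/Out/y/D, p/C/Out/x/U, p/C/Out/x/D, p/C/In/y/U, p/C/In/y/D, p/C/In/x/U, p/C/In/x/D, t/M/Out/y/U, t/M/Out/y/D, t/M/Out/x/U, t/M/Out/x/D, t/M/In/y/U, t/M/In/y/D, t/M/In/x/U, t/M/In/x/D, t/C/Out/y/U, t/C/Out/y/D, t/C/Out/x/U, t/C/Out/x/D, t/C/In/y/U, t/C/In/y/D, t/C/In/x/U, t/C/In/x/D. Columns: B, E.
{p/M/Out/y/U, p/M/Out/y/D, p/M/In/y/U, p/M/In/y/D} → row (-3,-2) (-3,-2)
{p/M/Out/x/U, p/M/Out/x/D, p/M/In/x/U, p/M/In/x/D} → row (2,5) (2,5)
{p/C/Out/y/U, p/C/Out/x/U, p/C/In/y/U, p/C/In/x/U} → row (-1,5) (-1,5)
{p/C/Out/y/D, p/C/Out/x/D, p/C/In/y/D, p/C/In/x/D} → row (4,3) (4,3)
{t/M/Out/y/U, t/M/Out/y/D, t/M/Out/x/U, t/M/Out/x/D, t/C/Out/y/U, t/C/Out/y/D, t/C/Out/x/U, t/C/Out/x/D} → row (-3,2) (5,-3)
{t/M/In/y/U, t/M/In/y/D, t/M/In/x/U, t/M/In/x/D, t/C/In/y/U, t/C/In/y/D, t/C/In/x/U, t/C/In/x/D} → row (4,-3) (4,-3)
That's 6 distinct rows out of 32 strategies.

6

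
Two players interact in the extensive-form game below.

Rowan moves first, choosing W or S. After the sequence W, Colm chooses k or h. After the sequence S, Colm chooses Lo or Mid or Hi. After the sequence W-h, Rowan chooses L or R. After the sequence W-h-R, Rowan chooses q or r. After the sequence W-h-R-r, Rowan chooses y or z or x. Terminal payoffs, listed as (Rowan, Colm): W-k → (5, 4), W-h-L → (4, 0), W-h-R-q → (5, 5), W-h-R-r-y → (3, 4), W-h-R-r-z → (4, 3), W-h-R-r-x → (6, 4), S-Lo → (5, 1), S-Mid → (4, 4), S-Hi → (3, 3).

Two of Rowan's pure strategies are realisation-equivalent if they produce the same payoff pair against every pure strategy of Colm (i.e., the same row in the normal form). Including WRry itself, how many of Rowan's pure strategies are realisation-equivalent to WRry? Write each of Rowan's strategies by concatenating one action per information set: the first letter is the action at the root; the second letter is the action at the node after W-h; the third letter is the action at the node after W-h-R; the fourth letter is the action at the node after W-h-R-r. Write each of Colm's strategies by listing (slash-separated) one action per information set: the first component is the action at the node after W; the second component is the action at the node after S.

1

Row for WRry (columns k/Lo, k/Mid, k/Hi, h/Lo, h/Mid, h/Hi): (5,4) (5,4) (5,4) (3,4) (3,4) (3,4).
Every one of Rowan's information sets is on the play path for some reply by Colm when Rowan follows WRry.
Changing the action at any of them therefore changes at least one column, so only WRry itself gives this row.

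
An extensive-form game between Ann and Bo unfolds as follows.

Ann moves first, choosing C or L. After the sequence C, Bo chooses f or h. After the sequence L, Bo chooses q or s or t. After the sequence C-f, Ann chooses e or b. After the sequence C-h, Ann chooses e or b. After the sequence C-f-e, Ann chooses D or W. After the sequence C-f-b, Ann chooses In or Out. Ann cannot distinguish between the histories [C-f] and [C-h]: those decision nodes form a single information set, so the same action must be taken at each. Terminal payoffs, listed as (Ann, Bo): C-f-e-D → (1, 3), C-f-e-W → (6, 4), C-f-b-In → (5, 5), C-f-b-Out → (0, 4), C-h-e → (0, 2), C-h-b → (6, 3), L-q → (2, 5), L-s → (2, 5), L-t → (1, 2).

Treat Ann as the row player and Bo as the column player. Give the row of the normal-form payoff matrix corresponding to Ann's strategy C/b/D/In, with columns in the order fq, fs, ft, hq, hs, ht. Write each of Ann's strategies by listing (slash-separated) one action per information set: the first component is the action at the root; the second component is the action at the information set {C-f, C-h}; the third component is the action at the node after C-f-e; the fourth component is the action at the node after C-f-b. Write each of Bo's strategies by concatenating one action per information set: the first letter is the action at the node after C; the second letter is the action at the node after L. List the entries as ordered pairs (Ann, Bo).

vs fq: Ann plays C → Bo plays f at [C] → Ann plays b at [C-f] → Ann plays In at [C-f-b] → (5, 5)
vs fs: Ann plays C → Bo plays f at [C] → Ann plays b at [C-f] → Ann plays In at [C-f-b] → (5, 5)
vs ft: Ann plays C → Bo plays f at [C] → Ann plays b at [C-f] → Ann plays In at [C-f-b] → (5, 5)
vs hq: Ann plays C → Bo plays h at [C] → Ann plays b at [C-h] → (6, 3)
vs hs: Ann plays C → Bo plays h at [C] → Ann plays b at [C-h] → (6, 3)
vs ht: Ann plays C → Bo plays h at [C] → Ann plays b at [C-h] → (6, 3)

(5,5) (5,5) (5,5) (6,3) (6,3) (6,3)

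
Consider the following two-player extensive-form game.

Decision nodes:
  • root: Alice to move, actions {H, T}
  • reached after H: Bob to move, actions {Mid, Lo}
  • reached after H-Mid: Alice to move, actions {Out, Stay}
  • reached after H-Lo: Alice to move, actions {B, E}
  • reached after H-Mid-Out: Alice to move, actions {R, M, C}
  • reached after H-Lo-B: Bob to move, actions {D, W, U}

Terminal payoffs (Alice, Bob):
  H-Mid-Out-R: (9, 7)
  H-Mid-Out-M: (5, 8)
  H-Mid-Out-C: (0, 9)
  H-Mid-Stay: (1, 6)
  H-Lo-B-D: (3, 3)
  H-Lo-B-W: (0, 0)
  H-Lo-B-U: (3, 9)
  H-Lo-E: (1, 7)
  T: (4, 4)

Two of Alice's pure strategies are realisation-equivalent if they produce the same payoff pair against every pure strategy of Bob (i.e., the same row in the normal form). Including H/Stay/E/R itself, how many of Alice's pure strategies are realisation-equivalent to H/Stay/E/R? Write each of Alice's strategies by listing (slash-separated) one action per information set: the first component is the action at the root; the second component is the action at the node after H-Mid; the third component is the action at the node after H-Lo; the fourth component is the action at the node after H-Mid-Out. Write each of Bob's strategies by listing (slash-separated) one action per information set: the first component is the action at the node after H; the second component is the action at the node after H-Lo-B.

3

Row for H/Stay/E/R (columns Mid/D, Mid/W, Mid/U, Lo/D, Lo/W, Lo/U): (1,6) (1,6) (1,6) (1,7) (1,7) (1,7).
Under H/Stay/E/R, Alice's choice at the node after H-Mid-Out can never be reached regardless of what Bob does, so varying those choices leaves every outcome unchanged.
Holding the reachable choices fixed and varying the unreachable one freely already gives 3 equivalent strategies.
No other strategy reproduces this row, so those 3 are the full class: H/Stay/E/R, H/Stay/E/M, H/Stay/E/C.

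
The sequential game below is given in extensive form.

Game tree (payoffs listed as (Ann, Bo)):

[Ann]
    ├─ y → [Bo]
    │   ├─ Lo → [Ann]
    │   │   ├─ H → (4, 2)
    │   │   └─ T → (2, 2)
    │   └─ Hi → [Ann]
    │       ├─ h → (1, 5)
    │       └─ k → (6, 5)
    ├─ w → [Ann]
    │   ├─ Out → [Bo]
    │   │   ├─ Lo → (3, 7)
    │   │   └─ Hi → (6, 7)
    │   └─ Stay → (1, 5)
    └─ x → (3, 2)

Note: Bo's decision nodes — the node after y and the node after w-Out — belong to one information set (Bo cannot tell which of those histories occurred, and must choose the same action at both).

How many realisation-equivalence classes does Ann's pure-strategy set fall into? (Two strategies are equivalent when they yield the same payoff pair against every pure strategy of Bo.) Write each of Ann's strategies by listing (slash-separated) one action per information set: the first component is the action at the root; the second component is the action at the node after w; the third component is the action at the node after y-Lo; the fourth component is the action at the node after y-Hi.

7

Ann has 24 pure strategies: y/Out/H/h, y/Out/H/k, y/Out/T/h, y/Out/T/k, y/Stay/H/h, y/Stay/H/k, y/Stay/T/h, y/Stay/T/k, w/Out/H/h, w/Out/H/k, w/Out/T/h, w/Out/T/k, w/Stay/H/h, w/Stay/H/k, w/Stay/T/h, w/Stay/T/k, x/Out/H/h, x/Out/H/k, x/Out/T/h, x/Out/T/k, x/Stay/H/h, x/Stay/H/k, x/Stay/T/h, x/Stay/T/k. Columns: Lo, Hi.
{y/Out/H/h, y/Stay/H/h} → row (4,2) (1,5)
{y/Out/H/k, y/Stay/H/k} → row (4,2) (6,5)
{y/Out/T/h, y/Stay/T/h} → row (2,2) (1,5)
{y/Out/T/k, y/Stay/T/k} → row (2,2) (6,5)
{w/Out/H/h, w/Out/H/k, w/Out/T/h, w/Out/T/k} → row (3,7) (6,7)
{w/Stay/H/h, w/Stay/H/k, w/Stay/T/h, w/Stay/T/k} → row (1,5) (1,5)
{x/Out/H/h, x/Out/H/k, x/Out/T/h, x/Out/T/k, x/Stay/H/h, x/Stay/H/k, x/Stay/T/h, x/Stay/T/k} → row (3,2) (3,2)
That's 7 distinct rows out of 24 strategies.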